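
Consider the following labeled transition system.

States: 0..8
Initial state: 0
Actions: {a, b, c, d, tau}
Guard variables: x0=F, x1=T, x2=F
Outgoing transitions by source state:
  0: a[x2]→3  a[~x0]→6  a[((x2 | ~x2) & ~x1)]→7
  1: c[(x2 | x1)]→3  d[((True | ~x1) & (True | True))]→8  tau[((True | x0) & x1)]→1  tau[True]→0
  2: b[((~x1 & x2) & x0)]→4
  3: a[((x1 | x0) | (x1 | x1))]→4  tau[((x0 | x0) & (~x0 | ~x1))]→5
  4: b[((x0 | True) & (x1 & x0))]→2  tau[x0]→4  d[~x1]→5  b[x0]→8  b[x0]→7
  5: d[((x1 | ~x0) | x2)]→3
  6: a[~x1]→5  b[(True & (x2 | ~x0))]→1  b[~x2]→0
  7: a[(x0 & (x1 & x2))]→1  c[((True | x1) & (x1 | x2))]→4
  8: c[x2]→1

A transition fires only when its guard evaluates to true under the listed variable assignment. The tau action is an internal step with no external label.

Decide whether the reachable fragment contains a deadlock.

Reach set: {0,1,3,4,6,8}
  0: a→6  [1 exit(s)]
  1: c→3  d→8  tau→0  tau→1  [4 exit(s)]
  3: a→4  [1 exit(s)]
  4: ∅  [STUCK]
  6: b→0  b→1  [2 exit(s)]
  8: ∅  [STUCK]
witness 4: a·b·c·a

Answer: DEADLOCK at state 4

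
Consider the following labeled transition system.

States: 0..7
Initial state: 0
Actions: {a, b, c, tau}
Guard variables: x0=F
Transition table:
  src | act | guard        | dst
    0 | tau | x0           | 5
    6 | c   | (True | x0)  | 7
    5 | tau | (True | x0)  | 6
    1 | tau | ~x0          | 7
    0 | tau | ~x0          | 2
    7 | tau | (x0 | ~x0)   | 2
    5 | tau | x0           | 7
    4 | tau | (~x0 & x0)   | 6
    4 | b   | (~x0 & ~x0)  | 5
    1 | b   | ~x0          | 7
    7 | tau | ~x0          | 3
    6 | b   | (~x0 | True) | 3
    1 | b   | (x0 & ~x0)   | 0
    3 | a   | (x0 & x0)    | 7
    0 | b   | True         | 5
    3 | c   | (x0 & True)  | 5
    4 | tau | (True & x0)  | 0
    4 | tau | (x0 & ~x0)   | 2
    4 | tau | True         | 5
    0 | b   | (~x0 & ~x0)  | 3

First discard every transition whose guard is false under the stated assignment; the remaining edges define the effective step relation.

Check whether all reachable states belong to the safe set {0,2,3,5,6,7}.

Safe = {0,2,3,5,6,7}
Reachable = {0,2,3,5,6,7}
  0: ✓
  2: ✓
  3: ✓
  5: ✓
  6: ✓
  7: ✓

Answer: INVARIANT HOLDS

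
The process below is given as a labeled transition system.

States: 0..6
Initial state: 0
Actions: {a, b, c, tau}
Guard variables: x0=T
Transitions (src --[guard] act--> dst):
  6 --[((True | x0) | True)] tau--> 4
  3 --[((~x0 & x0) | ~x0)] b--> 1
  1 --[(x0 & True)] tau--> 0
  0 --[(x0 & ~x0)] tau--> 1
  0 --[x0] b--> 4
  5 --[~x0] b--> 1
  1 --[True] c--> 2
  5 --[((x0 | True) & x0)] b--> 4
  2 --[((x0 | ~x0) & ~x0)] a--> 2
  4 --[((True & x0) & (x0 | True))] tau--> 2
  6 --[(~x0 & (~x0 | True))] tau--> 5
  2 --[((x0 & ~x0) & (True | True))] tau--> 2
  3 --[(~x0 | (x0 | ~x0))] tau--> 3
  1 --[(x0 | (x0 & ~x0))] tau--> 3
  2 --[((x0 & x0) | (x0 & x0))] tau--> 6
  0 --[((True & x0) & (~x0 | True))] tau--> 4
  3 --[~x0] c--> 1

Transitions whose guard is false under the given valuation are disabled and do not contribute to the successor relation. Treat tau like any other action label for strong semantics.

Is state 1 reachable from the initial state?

Answer: UNREACHABLE

Working:
10 transition(s) survive guard evaluation.
L0 = {0}
L1 = {4}  total {0,4}
L2 = {2}  total {0,2,4}
L3 = {6}  total {0,2,4,6}
Reachable = {0,2,4,6}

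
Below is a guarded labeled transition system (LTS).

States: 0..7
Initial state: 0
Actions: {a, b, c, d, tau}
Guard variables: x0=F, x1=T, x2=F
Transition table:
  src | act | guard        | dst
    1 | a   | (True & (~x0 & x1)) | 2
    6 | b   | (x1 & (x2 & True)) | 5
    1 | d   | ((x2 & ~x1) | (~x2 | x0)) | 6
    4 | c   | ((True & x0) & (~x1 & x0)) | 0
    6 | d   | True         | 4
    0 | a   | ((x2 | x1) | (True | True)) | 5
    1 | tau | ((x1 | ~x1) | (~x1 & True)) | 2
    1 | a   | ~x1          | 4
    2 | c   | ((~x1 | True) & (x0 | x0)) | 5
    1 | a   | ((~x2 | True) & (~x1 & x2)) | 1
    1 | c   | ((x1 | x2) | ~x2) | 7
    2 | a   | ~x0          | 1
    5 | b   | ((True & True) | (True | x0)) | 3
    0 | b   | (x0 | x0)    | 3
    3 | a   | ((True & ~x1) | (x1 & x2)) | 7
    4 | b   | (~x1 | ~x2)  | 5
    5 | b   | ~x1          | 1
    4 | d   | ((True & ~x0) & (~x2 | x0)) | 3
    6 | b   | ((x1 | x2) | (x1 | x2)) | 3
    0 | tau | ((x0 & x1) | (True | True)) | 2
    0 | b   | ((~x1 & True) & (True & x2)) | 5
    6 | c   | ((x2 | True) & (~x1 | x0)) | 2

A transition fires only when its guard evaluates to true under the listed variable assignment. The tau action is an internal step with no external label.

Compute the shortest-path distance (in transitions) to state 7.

Answer: 3

Analysis:
Layered search for 7:
  L0 = {0}
  L1 = {2,5}
  L2 = {1,3}
  L3 = {6,7}
7 enters at depth 3; path tau·a·c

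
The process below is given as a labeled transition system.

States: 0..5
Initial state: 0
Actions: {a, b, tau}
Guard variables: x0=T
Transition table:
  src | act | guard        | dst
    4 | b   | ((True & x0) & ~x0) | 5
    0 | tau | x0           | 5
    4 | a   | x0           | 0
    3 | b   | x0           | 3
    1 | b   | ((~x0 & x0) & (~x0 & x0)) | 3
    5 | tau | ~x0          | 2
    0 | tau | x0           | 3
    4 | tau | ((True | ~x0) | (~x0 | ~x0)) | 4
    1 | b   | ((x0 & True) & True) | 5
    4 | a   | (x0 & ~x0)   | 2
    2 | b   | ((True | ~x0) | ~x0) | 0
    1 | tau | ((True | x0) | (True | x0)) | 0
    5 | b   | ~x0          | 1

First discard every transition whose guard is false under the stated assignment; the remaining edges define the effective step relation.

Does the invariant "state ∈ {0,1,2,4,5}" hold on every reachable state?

Answer: INVARIANT VIOLATED at state 3

Working:
Safe = {0,1,2,4,5}
Reachable = {0,3,5}
  0: ✓
  3: VIOLATES
  5: ✓
counterexample path to 3: tau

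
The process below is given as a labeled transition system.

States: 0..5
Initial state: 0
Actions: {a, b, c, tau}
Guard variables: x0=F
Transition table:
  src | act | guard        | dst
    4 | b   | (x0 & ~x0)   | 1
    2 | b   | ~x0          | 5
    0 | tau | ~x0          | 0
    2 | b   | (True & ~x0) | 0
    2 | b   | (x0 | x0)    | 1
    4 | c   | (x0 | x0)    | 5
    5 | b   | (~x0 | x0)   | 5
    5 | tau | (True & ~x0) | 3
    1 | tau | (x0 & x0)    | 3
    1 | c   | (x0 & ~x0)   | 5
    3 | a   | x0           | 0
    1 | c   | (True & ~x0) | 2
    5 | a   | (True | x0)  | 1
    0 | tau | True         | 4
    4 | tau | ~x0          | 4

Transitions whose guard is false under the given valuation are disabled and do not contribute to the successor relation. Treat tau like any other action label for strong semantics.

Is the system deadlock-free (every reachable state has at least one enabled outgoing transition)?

Answer: DEADLOCK-FREE

Trace:
Reachable = {0,4}
  0: tau→0  tau→4  [deg 2]
  4: tau→4  [deg 1]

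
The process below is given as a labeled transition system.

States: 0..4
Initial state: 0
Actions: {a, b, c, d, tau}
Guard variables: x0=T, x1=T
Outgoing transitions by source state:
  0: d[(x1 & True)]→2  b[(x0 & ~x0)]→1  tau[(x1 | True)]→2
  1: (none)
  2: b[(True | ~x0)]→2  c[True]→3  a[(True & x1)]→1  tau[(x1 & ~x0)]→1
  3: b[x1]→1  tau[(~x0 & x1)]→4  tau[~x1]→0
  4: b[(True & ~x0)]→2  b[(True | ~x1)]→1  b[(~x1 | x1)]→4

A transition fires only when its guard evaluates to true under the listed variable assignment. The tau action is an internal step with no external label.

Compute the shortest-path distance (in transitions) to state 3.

Breadth-first toward 3:
  depth 0: {0}
  depth 1: {2}
  depth 2: {1,3}
first hit 3 at d=2 via d·c

Answer: 2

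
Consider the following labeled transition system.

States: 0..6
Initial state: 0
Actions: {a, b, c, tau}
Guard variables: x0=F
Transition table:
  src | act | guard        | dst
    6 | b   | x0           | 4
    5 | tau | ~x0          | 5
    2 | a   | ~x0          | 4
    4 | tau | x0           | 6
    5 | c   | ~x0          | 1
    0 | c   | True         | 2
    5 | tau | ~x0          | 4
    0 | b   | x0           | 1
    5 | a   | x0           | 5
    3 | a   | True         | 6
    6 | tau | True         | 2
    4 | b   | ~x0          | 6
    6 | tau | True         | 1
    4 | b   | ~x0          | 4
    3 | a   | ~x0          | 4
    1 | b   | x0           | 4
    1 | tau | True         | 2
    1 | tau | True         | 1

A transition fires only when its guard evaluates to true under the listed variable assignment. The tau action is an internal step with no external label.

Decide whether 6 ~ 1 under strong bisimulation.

Answer: BISIMILAR

Analysis:
Refine partition for ~:
  round 0: {{0,1,2,3,4,5,6}}
  round 1: {{0},{1,6},{2,3},{4},{5}}
  round 2: {{0},{1,6},{2},{3},{4},{5}}
6 equivalence class(es) (converged in 3)
class of 6: {1,6}; class of 1: {1,6}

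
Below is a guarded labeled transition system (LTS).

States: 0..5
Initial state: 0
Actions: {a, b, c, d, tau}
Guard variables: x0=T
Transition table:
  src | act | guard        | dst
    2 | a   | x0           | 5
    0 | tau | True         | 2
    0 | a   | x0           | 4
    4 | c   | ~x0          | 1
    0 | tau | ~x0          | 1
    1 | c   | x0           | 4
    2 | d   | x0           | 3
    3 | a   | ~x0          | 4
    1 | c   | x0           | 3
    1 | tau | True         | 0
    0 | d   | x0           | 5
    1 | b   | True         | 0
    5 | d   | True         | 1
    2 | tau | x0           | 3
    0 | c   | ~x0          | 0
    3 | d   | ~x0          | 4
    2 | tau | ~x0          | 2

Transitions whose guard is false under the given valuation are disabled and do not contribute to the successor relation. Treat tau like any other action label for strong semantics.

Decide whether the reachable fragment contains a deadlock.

Answer: DEADLOCK at state 3

Analysis:
Reach set: {0,1,2,3,4,5}
  0: a→4  d→5  tau→2  [deg 3]
  1: b→0  c→3  c→4  tau→0  [deg 4]
  2: a→5  d→3  tau→3  [deg 3]
  3: ∅  [no exit]
  4: ∅  [no exit]
  5: d→1  [deg 1]
trace reaching 3: tau·d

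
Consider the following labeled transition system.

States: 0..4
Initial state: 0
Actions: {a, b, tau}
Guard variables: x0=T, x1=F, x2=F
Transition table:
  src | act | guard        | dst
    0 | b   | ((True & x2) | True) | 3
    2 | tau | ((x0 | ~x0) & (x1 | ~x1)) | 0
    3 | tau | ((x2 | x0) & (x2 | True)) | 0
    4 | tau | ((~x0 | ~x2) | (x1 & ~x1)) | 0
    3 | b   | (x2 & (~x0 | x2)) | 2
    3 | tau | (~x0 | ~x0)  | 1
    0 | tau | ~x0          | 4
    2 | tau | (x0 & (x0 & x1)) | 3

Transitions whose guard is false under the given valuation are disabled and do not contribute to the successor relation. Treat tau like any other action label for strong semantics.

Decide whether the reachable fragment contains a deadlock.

Reach set: {0,3}
  0: b→3  [1 out]
  3: tau→0  [1 out]

Answer: DEADLOCK-FREE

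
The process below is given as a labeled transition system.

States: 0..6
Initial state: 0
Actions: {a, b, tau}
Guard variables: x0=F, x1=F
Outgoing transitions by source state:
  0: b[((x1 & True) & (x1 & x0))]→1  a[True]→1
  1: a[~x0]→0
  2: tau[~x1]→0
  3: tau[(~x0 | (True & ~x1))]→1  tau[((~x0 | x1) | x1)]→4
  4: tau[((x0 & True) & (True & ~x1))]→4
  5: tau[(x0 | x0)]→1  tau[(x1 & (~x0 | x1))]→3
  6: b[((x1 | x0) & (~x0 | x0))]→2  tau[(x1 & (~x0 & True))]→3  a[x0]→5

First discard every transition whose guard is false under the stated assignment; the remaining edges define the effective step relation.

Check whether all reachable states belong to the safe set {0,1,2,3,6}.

Inv-set: {0,1,2,3,6}
Reach set: {0,1}
  0: ok
  1: ok

Answer: INVARIANT HOLDS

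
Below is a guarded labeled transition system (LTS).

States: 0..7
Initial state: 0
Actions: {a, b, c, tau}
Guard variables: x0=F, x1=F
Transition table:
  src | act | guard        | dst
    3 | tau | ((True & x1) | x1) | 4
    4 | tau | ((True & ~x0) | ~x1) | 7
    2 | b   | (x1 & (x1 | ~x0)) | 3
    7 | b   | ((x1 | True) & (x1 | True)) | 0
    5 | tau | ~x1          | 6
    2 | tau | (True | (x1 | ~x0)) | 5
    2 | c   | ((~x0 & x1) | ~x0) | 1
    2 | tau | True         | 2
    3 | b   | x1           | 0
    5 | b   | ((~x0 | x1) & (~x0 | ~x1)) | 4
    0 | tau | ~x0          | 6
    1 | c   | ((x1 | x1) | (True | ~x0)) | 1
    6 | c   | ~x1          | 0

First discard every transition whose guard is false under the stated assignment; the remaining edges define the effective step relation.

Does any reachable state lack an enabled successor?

Answer: DEADLOCK-FREE

Trace:
Reach set: {0,6}
  0: tau→6  [1 out]
  6: c→0  [1 out]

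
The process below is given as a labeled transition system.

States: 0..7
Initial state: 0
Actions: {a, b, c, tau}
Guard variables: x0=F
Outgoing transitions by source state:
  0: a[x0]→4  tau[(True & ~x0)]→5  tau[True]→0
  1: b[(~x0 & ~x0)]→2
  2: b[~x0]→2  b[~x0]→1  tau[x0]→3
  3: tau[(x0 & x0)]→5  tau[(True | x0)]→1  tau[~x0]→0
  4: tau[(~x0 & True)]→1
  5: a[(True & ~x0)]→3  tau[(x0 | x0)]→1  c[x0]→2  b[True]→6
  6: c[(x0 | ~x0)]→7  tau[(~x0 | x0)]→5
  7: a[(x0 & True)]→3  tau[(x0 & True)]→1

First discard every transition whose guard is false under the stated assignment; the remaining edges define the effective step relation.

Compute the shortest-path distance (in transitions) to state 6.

Answer: 2

Analysis:
Breadth-first toward 6:
  depth 0: {0}
  depth 1: {5}
  depth 2: {3,6}
depth(6)=2, e.g. tau·b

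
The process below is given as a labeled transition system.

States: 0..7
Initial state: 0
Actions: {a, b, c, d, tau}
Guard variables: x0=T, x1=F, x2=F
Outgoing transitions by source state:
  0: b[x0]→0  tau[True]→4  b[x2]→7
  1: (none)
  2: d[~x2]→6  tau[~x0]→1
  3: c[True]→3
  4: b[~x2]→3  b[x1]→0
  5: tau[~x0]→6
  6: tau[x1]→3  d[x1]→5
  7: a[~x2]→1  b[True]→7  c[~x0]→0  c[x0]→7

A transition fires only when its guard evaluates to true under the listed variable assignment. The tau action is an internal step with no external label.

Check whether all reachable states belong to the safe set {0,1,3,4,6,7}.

Inv-set: {0,1,3,4,6,7}
Reachable = {0,3,4}
  0: ✓
  3: ✓
  4: ✓

Answer: INVARIANT HOLDS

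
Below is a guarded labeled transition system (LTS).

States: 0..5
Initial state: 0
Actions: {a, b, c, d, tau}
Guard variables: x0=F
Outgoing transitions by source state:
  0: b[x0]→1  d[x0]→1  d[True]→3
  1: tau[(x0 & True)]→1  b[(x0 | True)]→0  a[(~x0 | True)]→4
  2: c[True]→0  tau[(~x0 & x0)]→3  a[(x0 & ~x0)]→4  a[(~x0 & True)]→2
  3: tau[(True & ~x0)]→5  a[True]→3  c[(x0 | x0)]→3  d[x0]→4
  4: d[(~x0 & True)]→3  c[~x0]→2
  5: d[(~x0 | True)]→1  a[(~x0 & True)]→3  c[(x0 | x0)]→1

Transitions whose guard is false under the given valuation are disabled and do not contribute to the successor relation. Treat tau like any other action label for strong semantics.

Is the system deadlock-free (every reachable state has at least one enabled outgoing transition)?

Answer: DEADLOCK-FREE

Working:
Reachable = {0,1,2,3,4,5}
  0: d→3  [1 exit(s)]
  1: a→4  b→0  [2 exit(s)]
  2: a→2  c→0  [2 exit(s)]
  3: a→3  tau→5  [2 exit(s)]
  4: c→2  d→3  [2 exit(s)]
  5: a→3  d→1  [2 exit(s)]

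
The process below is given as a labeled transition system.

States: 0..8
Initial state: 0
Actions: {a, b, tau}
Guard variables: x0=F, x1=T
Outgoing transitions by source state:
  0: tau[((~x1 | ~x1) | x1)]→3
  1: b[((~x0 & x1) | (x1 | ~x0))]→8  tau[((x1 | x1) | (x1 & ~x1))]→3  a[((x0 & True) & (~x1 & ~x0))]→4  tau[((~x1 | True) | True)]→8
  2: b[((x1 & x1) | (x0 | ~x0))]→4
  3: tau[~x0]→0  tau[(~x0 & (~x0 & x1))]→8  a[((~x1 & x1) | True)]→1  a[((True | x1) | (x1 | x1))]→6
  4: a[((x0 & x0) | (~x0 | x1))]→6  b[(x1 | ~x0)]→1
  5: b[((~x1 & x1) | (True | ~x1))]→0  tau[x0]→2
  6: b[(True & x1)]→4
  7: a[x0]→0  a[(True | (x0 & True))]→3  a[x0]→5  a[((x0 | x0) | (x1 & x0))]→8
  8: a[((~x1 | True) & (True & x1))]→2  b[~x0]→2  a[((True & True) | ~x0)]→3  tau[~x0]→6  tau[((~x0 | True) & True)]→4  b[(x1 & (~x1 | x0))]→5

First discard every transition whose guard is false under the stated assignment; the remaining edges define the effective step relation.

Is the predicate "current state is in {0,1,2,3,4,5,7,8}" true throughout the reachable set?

Answer: INVARIANT VIOLATED at state 6

Working:
Safe = {0,1,2,3,4,5,7,8}
R = {0,1,2,3,4,6,8}
  0: ✓
  1: ✓
  2: ✓
  3: ✓
  4: ✓
  6: ✗ unsafe
  8: ✓
counterexample path to 6: tau·a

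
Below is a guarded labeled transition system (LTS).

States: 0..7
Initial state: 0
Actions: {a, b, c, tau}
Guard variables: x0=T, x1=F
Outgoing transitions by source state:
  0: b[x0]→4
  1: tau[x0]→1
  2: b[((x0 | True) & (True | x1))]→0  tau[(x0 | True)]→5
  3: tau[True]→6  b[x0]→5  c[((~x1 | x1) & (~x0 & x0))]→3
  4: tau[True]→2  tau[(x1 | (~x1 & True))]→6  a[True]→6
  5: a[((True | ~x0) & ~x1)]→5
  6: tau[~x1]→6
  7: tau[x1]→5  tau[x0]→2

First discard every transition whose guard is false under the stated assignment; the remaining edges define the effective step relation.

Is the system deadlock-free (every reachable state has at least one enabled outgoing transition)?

Reachable = {0,2,4,5,6}
  0: b→4  [1 out]
  2: b→0  tau→5  [2 out]
  4: a→6  tau→2  tau→6  [3 out]
  5: a→5  [1 out]
  6: tau→6  [1 out]

Answer: DEADLOCK-FREE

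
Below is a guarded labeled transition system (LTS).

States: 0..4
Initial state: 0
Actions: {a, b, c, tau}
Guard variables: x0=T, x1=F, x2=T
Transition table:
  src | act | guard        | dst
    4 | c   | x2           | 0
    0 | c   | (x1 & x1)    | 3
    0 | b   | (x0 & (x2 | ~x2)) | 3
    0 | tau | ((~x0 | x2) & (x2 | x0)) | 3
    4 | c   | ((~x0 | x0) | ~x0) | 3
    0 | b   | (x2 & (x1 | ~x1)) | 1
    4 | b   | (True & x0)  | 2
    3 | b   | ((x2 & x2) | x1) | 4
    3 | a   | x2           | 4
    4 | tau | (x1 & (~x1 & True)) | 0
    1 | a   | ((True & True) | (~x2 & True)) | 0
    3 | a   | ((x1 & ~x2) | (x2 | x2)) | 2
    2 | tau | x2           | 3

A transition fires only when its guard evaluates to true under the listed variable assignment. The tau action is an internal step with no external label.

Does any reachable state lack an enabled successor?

Reachable = {0,1,2,3,4}
  0: b→1  b→3  tau→3  [3 out]
  1: a→0  [1 out]
  2: tau→3  [1 out]
  3: a→2  a→4  b→4  [3 out]
  4: b→2  c→0  c→3  [3 out]

Answer: DEADLOCK-FREE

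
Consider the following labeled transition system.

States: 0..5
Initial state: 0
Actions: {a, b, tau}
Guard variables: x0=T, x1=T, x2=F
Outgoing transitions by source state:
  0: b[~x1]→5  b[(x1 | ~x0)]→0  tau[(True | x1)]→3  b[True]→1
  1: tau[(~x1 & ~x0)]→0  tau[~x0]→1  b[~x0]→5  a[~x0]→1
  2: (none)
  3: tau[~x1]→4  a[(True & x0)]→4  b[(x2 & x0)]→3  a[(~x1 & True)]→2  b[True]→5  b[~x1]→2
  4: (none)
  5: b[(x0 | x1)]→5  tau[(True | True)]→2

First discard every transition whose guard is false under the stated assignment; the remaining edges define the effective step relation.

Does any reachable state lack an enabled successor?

Answer: DEADLOCK at state 1

Analysis:
R = {0,1,2,3,4,5}
  0: b→0  b→1  tau→3  [3 exit(s)]
  1: ∅  [STUCK]
  2: ∅  [STUCK]
  3: a→4  b→5  [2 exit(s)]
  4: ∅  [STUCK]
  5: b→5  tau→2  [2 exit(s)]
Path to 1: b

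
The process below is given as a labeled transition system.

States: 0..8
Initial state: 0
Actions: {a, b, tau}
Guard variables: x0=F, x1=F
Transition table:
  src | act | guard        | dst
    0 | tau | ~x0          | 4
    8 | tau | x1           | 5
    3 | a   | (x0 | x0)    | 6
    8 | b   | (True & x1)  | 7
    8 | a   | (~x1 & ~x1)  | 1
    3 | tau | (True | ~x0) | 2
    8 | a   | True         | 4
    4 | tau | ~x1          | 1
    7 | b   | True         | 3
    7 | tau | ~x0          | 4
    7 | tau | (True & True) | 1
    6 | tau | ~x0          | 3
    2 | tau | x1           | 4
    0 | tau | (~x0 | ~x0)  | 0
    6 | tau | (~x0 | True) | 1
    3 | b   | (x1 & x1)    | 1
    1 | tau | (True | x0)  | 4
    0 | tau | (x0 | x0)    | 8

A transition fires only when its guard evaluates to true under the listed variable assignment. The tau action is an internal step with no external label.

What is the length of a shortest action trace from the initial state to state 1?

Answer: 2

Trace:
Breadth-first toward 1:
  L0 = {0}
  L1 = {4}
  L2 = {1}
first hit 1 at d=2 via tau·tau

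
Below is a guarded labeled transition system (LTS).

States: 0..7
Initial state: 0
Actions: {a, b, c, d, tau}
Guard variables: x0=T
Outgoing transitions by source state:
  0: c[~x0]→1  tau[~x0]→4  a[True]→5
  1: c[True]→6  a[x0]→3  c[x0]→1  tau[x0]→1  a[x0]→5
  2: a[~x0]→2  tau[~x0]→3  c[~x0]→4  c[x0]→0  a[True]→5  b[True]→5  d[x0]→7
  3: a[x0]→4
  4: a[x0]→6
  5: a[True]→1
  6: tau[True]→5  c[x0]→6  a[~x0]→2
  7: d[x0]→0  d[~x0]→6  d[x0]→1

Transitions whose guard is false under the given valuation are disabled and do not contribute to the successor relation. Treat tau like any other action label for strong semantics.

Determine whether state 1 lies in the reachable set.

Answer: REACHABLE

Analysis:
Guard filter leaves 17 enabled edge(s).
L0 = {0}
L1 = {5}  total {0,5}
L2 = {1}  total {0,1,5}
L3 = {3,6}  total {0,1,3,5,6}
L4 = {4}  total {0,1,3,4,5,6}
Reachable = {0,1,3,4,5,6}
witness 1: a·a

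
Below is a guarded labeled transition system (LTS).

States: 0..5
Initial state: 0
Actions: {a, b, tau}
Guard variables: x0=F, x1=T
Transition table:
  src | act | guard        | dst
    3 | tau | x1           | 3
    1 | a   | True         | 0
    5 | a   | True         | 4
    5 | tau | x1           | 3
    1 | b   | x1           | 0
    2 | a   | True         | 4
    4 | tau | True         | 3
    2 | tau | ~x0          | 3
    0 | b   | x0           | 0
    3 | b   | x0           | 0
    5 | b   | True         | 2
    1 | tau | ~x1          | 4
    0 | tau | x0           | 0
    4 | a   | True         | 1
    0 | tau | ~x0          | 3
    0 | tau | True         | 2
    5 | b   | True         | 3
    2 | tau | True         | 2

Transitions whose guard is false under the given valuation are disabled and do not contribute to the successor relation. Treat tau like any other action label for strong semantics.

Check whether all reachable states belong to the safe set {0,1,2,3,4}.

Answer: INVARIANT HOLDS

Trace:
Allowed set {0,1,2,3,4}
Reachable = {0,1,2,3,4}
  0: ok
  1: ok
  2: ok
  3: ok
  4: ok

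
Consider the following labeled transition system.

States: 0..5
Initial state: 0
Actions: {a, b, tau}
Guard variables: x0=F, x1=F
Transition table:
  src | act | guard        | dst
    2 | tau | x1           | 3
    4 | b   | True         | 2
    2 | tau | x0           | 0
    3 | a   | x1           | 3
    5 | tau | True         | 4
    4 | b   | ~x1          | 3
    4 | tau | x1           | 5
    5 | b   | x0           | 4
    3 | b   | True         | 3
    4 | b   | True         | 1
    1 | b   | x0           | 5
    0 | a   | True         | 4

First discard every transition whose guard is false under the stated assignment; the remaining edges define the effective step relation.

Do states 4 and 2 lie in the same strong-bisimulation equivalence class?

Answer: NOT BISIMILAR

Trace:
Refine partition for ~:
  round 0: {{0,1,2,3,4,5}}
  round 1: {{0},{1,2},{3,4},{5}}
  round 2: {{0},{1,2},{3},{4},{5}}
5 equivalence class(es) (converged in 3)
class of 4: {4}; class of 2: {1,2}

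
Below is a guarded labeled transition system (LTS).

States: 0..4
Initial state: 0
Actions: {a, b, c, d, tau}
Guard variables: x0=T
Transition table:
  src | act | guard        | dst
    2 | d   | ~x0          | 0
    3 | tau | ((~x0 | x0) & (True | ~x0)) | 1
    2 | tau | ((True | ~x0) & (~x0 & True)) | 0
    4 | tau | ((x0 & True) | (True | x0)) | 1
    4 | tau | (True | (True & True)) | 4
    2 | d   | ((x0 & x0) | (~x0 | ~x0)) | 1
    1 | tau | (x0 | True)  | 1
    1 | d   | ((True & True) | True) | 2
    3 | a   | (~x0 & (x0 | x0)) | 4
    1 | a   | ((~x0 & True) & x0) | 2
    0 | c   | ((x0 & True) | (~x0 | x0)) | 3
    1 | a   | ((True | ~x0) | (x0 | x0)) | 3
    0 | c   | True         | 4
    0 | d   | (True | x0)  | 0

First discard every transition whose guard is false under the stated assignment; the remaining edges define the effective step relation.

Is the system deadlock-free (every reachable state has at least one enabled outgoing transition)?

Answer: DEADLOCK-FREE

Working:
Reach set: {0,1,2,3,4}
  0: c→3  c→4  d→0  [3 out]
  1: a→3  d→2  tau→1  [3 out]
  2: d→1  [1 out]
  3: tau→1  [1 out]
  4: tau→1  tau→4  [2 out]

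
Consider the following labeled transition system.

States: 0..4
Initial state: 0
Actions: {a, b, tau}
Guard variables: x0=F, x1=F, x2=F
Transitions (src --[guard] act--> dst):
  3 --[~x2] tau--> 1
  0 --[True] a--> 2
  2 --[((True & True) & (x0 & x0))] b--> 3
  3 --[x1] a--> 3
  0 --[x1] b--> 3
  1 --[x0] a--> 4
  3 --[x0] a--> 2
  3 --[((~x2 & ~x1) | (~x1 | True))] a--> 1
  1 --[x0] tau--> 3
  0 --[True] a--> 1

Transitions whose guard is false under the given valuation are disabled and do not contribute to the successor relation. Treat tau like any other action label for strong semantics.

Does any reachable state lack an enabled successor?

Reachable = {0,1,2}
  0: a→1  a→2  [2 exit(s)]
  1: ∅  [deadlock]
  2: ∅  [deadlock]
Path to 1: a

Answer: DEADLOCK at state 1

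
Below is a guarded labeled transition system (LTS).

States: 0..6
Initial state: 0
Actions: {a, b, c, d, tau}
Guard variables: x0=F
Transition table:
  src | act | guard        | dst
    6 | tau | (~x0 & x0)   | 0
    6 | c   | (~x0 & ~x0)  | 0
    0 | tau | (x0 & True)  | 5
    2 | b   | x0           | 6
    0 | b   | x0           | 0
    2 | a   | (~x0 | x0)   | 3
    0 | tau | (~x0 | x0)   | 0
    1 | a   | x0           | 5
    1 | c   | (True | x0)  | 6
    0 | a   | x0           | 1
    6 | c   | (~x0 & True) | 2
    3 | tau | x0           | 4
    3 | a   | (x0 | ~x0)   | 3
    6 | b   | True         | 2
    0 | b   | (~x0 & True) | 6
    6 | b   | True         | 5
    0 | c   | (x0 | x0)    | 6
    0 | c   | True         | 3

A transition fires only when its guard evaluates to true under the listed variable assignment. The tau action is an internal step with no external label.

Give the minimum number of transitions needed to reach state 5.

BFS to 5:
  depth 0: {0}
  depth 1: {3,6}
  depth 2: {2,5}
5 enters at depth 2; path b·b

Answer: 2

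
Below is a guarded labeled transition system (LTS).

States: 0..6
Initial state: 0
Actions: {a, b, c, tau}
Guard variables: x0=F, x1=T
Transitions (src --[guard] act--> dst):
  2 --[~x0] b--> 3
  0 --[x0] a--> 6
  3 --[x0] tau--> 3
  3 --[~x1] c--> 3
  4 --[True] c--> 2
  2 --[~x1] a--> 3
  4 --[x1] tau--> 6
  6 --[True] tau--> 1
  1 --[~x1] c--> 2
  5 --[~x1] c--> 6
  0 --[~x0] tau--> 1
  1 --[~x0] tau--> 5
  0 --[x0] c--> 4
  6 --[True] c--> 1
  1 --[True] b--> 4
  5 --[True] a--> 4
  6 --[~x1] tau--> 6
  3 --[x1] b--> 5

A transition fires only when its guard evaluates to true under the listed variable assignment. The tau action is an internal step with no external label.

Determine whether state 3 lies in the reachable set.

Answer: REACHABLE

Working:
After dropping false guards: 10 live edges.
Layer 0: {0}
Layer 1: {1}  cumulative {0,1}
Layer 2: {4,5}  cumulative {0,1,4,5}
Layer 3: {2,6}  cumulative {0,1,2,4,5,6}
Layer 4: {3}  cumulative {0,1,2,3,4,5,6}
R = {0,1,2,3,4,5,6}
witness 3: tau·b·c·b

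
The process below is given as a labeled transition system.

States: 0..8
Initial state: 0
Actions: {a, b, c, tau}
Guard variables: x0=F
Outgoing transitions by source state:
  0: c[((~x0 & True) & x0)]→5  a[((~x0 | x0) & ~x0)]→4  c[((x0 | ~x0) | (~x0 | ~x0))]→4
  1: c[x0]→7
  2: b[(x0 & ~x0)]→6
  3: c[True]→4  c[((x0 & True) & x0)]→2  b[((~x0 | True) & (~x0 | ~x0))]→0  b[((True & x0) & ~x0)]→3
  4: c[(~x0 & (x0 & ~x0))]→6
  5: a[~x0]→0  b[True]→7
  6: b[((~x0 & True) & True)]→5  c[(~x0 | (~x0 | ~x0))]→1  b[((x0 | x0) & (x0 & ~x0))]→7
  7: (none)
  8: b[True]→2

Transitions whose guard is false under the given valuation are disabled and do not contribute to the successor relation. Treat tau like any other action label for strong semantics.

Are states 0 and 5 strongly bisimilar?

Answer: NOT BISIMILAR

Analysis:
Bisimulation quotient by refinement:
  round 0: {{0,1,2,3,4,5,6,7,8}}
  round 1: {{0},{1,2,4,7},{3,6},{5},{8}}
  round 2: {{0},{1,2,4,7},{3},{5},{6},{8}}
stable after 3 split(s): 6 block(s)
[0]={0}  [5]={5}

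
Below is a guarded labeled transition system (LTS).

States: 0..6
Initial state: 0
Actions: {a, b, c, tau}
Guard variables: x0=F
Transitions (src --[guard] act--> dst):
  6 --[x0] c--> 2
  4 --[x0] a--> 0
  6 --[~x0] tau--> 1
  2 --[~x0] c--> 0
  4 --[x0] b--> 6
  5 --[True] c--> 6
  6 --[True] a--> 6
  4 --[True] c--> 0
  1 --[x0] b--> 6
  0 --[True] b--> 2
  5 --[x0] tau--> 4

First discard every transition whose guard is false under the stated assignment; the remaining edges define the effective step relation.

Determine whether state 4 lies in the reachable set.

After dropping false guards: 6 live edges.
Layer 0: {0}
Layer 1: {2}  cumulative {0,2}
Reachable = {0,2}

Answer: UNREACHABLE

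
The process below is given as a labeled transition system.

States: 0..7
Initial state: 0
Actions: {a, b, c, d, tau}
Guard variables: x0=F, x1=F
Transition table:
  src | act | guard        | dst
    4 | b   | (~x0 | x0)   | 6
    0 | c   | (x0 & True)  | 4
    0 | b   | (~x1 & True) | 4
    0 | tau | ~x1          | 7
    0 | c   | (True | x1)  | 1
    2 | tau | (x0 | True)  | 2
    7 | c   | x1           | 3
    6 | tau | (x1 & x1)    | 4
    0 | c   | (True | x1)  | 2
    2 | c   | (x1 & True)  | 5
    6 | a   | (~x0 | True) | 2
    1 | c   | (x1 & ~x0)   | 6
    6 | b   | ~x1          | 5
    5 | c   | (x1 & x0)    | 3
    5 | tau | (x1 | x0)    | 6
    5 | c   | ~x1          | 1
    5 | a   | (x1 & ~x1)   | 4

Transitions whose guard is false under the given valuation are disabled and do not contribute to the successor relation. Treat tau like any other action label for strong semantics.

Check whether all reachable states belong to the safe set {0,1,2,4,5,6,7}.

Safe = {0,1,2,4,5,6,7}
R = {0,1,2,4,5,6,7}
  0: safe
  1: safe
  2: safe
  4: safe
  5: safe
  6: safe
  7: safe

Answer: INVARIANT HOLDS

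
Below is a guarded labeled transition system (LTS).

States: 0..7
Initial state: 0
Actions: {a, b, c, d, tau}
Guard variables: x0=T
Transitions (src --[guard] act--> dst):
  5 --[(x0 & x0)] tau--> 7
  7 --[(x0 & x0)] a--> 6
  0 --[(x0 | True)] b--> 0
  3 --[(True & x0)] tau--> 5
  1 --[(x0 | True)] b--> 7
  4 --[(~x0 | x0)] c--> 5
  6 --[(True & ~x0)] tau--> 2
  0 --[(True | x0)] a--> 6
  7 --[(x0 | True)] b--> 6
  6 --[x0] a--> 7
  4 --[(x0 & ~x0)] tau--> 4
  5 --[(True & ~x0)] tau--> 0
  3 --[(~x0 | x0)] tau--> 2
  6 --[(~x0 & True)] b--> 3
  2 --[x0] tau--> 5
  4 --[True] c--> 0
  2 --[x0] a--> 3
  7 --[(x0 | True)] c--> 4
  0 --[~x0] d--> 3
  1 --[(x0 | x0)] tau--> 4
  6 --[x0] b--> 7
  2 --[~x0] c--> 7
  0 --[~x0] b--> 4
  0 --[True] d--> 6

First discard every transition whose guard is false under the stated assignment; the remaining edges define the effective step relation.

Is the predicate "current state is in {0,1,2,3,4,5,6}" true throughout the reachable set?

Answer: INVARIANT VIOLATED at state 7

Analysis:
Inv-set: {0,1,2,3,4,5,6}
Reach set: {0,4,5,6,7}
  0: ✓
  4: ✓
  5: ✓
  6: ✓
  7: VIOLATES
reach 7 via a·a — violates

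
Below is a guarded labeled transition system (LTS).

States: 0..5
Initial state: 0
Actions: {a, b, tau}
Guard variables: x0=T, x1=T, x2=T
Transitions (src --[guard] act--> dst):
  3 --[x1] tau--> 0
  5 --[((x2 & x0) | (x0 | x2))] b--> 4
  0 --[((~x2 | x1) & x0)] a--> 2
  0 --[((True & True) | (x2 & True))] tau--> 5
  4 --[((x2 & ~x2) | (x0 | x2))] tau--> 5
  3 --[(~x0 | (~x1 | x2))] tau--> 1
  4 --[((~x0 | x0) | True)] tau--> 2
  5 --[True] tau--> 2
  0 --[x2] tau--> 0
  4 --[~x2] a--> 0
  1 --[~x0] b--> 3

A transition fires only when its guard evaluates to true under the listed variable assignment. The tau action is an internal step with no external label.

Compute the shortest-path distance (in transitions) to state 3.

BFS to 3:
  L0 = {0}
  L1 = {2,5}
  L2 = {4}
3 never appears.

Answer: UNREACHABLE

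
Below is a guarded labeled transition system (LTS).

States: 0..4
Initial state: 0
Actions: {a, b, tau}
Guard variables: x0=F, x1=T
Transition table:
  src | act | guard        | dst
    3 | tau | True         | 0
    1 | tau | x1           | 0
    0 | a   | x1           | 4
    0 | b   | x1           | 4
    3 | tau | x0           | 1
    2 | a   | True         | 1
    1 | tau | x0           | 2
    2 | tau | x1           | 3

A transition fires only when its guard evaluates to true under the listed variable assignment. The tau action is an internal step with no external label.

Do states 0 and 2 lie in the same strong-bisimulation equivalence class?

Answer: NOT BISIMILAR

Working:
Bisimulation quotient by refinement:
  round 0: {{0,1,2,3,4}}
  round 1: {{0},{1,3},{2},{4}}
stable after 2 split(s): 4 block(s)
[0]={0}  [2]={2}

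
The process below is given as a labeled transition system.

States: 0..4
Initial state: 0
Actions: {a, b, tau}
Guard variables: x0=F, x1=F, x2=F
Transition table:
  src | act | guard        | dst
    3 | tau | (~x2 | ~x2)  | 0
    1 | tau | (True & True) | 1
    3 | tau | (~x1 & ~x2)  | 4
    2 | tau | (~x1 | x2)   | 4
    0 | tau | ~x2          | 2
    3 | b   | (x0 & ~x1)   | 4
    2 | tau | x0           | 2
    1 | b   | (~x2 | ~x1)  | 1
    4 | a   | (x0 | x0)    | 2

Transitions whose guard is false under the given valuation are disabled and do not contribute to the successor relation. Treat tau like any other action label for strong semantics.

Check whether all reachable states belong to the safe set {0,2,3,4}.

Inv-set: {0,2,3,4}
R = {0,2,4}
  0: ok
  2: ok
  4: ok

Answer: INVARIANT HOLDS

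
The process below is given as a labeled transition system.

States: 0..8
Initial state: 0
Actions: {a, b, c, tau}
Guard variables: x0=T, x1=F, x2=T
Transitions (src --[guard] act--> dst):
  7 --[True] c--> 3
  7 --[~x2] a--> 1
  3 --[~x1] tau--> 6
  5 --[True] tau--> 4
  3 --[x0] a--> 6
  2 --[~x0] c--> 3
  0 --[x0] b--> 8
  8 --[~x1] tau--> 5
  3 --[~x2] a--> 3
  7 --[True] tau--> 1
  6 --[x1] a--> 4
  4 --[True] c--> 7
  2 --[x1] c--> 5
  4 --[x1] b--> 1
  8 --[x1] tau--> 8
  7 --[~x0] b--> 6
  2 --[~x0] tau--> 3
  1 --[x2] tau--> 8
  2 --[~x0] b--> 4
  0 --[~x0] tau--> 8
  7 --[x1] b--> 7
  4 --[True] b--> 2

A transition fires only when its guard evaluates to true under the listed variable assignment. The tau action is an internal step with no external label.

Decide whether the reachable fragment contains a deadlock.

Answer: DEADLOCK at state 2

Working:
R = {0,1,2,3,4,5,6,7,8}
  0: b→8  [deg 1]
  1: tau→8  [deg 1]
  2: ∅  [STUCK]
  3: a→6  tau→6  [deg 2]
  4: b→2  c→7  [deg 2]
  5: tau→4  [deg 1]
  6: ∅  [STUCK]
  7: c→3  tau→1  [deg 2]
  8: tau→5  [deg 1]
witness 2: b·tau·tau·b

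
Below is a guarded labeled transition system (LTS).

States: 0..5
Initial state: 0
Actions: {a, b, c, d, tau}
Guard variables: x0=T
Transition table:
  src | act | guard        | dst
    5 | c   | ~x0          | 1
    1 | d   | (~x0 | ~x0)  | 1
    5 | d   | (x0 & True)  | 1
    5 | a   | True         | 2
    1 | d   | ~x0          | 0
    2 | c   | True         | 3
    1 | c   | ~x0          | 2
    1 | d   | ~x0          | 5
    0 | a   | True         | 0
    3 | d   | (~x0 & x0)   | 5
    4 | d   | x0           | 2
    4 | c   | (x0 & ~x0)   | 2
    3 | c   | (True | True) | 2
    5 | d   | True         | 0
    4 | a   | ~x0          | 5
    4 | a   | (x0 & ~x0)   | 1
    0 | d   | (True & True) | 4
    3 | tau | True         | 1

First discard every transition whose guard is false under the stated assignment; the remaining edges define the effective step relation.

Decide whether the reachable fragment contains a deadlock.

R = {0,1,2,3,4}
  0: a→0  d→4  [deg 2]
  1: ∅  [STUCK]
  2: c→3  [deg 1]
  3: c→2  tau→1  [deg 2]
  4: d→2  [deg 1]
trace reaching 1: d·d·c·tau

Answer: DEADLOCK at state 1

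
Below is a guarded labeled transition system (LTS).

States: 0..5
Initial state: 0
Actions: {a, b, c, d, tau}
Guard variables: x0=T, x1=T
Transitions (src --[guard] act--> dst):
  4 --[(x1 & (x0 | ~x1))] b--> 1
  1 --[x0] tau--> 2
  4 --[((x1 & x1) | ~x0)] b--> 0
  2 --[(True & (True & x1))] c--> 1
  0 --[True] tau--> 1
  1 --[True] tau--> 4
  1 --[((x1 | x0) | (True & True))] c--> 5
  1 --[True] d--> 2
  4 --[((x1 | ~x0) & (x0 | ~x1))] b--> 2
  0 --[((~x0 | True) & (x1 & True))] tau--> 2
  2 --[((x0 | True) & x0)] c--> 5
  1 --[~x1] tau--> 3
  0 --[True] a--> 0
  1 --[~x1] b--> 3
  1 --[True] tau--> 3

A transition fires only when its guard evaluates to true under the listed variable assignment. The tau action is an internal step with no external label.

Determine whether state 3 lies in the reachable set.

After dropping false guards: 13 live edges.
depth 0: {0}
depth 1: {1,2}  cumulative {0,1,2}
depth 2: {3,4,5}  cumulative {0,1,2,3,4,5}
Reachable = {0,1,2,3,4,5}
Path to 3: tau·tau

Answer: REACHABLE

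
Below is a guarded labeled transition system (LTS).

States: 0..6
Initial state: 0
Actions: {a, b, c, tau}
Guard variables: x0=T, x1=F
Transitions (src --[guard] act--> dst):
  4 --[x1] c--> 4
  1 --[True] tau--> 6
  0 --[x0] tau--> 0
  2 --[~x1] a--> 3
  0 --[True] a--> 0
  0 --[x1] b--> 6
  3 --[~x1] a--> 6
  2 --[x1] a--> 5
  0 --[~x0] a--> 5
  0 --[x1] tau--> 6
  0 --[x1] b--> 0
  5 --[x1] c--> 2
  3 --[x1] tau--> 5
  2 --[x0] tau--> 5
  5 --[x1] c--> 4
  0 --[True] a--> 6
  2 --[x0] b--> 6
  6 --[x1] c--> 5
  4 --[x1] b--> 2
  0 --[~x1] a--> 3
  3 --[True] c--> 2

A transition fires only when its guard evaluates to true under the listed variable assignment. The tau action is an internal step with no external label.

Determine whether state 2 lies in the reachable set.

Answer: REACHABLE

Analysis:
After dropping false guards: 10 live edges.
depth 0: {0}
depth 1: {3,6}  cumulative {0,3,6}
depth 2: {2}  cumulative {0,2,3,6}
depth 3: {5}  cumulative {0,2,3,5,6}
Reachable = {0,2,3,5,6}
witness 2: a·c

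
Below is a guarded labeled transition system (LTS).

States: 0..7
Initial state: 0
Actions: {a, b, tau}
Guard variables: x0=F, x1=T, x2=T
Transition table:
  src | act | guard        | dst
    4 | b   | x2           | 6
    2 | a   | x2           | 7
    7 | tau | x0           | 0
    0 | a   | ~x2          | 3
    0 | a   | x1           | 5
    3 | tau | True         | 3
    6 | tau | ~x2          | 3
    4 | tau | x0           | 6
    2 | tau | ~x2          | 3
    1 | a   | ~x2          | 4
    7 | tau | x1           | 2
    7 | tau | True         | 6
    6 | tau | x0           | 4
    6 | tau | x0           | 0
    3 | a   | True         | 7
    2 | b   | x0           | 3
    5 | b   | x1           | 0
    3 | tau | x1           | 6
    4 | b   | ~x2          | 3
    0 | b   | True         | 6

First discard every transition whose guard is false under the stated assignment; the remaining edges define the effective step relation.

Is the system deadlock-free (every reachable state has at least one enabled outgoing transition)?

Answer: DEADLOCK at state 6

Analysis:
R = {0,5,6}
  0: a→5  b→6  [2 exit(s)]
  5: b→0  [1 exit(s)]
  6: ∅  [STUCK]
trace reaching 6: b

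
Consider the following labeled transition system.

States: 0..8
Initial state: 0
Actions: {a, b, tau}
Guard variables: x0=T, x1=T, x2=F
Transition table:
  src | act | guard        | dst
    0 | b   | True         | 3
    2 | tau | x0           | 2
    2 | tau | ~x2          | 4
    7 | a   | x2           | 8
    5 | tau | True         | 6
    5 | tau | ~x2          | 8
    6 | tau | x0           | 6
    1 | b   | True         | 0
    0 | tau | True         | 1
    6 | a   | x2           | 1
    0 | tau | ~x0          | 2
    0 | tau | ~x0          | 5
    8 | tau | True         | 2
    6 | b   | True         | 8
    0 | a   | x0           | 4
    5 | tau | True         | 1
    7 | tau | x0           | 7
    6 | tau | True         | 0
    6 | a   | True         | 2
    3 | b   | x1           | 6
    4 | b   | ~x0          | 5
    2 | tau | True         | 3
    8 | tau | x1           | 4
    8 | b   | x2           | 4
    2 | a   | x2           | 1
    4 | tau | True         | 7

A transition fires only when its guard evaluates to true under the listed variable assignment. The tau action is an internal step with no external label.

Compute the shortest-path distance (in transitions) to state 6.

Answer: 2

Working:
Breadth-first toward 6:
  depth 0: {0}
  depth 1: {1,3,4}
  depth 2: {6,7}
6 enters at depth 2; path b·b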